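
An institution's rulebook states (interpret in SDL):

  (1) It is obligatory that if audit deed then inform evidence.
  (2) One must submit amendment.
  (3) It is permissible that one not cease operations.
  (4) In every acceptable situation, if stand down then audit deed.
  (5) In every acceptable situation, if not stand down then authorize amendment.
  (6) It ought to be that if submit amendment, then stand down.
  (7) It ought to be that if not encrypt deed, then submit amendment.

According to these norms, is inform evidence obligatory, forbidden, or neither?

Premise 2 states O(submit_amendment) outright.
Applying K to premise 6 (O(submit_amendment → stand_down)) and O(submit_amendment) yields O(stand_down).
With premise 4, O(stand_down → audit_deed), the K-axiom yields O(audit_deed).
With premise 1, O(audit_deed → inform_evidence), the K-axiom yields O(inform_evidence).
Premises 3, 5, 7 do not contribute to this derivation.
Hence inform_evidence is obligatory.

Obligatory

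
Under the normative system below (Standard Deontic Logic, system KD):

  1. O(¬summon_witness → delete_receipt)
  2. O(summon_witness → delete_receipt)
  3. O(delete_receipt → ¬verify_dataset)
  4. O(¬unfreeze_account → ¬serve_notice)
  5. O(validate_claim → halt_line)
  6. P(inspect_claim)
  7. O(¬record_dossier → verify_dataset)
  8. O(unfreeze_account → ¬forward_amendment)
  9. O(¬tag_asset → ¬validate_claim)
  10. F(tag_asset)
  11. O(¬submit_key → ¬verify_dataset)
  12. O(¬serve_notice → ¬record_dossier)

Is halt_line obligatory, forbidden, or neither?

Neither

Premise 5 is O(validate_claim → halt_line), but O(validate_claim) is not derivable from the premises, so it does not yield O(halt_line).
No premise or chain of K-axiom applications forces O(halt_line), and none forces O(¬halt_line). So halt_line is neither obligatory nor forbidden under these norms.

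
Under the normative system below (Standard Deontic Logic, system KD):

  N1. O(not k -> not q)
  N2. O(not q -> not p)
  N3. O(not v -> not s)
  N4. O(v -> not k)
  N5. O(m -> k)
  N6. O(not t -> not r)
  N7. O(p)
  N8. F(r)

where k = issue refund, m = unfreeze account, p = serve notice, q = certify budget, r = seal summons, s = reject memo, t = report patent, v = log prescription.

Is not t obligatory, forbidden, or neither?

Neither

Premise 6 is O(not t -> not r); even if O(not r) held, inferring O(not t) would be affirming the consequent — invalid.
No premise or chain of K-axiom applications forces O(not t), and none forces O(t). So not t is neither obligatory nor forbidden under these norms.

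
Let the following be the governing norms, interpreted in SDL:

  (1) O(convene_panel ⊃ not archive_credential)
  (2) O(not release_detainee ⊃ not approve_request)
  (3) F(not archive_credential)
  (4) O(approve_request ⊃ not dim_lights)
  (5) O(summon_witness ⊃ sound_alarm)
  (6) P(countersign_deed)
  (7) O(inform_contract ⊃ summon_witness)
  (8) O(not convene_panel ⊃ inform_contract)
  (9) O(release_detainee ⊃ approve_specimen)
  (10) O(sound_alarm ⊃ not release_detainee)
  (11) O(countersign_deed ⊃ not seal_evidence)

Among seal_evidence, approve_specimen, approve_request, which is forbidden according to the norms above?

approve_request

F(not archive_credential) at premise 3 means O(archive_credential).
The contrapositive of premise 1 (O(convene_panel ⊃ not archive_credential)) is O(archive_credential ⊃ not convene_panel), and O(archive_credential) is already established, so O(not convene_panel).
Premise 8 is O(not convene_panel ⊃ inform_contract); since O(not convene_panel), deontic closure gives O(inform_contract).
Premise 7 is O(inform_contract ⊃ summon_witness); since O(inform_contract), deontic closure gives O(summon_witness).
Applying K to premise 5 (O(summon_witness ⊃ sound_alarm)) and O(summon_witness) yields O(sound_alarm).
With premise 10, O(sound_alarm ⊃ not release_detainee), the K-axiom yields O(not release_detainee).
From O(not release_detainee) and premise 2, O(not release_detainee ⊃ not approve_request), we obtain O(not approve_request).
So O(not approve_request) holds, i.e. approve_request is forbidden. None of the other listed options is forbidden under the premises.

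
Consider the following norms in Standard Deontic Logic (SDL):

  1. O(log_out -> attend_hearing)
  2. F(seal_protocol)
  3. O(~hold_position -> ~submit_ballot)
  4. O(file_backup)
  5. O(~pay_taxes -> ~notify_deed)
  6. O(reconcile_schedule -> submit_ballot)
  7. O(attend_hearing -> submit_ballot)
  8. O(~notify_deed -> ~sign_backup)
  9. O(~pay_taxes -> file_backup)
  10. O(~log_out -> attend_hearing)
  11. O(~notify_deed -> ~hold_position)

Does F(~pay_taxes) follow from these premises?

Yes

Premises 1 and 10 cover both cases: O(log_out -> attend_hearing) and O(~log_out -> attend_hearing). Since log_out ∨ ~log_out is a tautology, O(attend_hearing) follows.
With premise 7, O(attend_hearing -> submit_ballot), the K-axiom yields O(submit_ballot).
Premise 3, O(~hold_position -> ~submit_ballot), contraposes to O(submit_ballot -> hold_position); with O(submit_ballot) we get O(hold_position).
Premise 11, O(~notify_deed -> ~hold_position), contraposes to O(hold_position -> notify_deed); with O(hold_position) we get O(notify_deed).
Premise 5 is O(~pay_taxes -> ~notify_deed); contrapositively O(notify_deed -> pay_taxes). Since O(notify_deed) holds, K gives O(pay_taxes).
Premises 2, 4, 6, 8, 9 do not contribute to this derivation.
So O(pay_taxes) holds, i.e. F(~pay_taxes). The claim follows.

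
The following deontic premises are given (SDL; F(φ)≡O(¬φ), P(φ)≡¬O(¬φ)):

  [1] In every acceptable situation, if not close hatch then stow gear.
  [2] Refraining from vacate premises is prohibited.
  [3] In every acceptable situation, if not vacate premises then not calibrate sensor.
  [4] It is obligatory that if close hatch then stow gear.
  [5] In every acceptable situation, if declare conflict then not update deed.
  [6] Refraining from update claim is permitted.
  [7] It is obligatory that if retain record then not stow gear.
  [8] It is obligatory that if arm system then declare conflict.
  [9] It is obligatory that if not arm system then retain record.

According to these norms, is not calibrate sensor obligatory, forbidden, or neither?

Neither

Premise 3 is O(¬vacate_premises → ¬calibrate_sensor), but O(¬vacate_premises) is not derivable from the premises, so it does not yield O(¬calibrate_sensor).
No premise or chain of K-axiom applications forces O(¬calibrate_sensor), and none forces O(calibrate_sensor). So ¬calibrate_sensor is neither obligatory nor forbidden under these norms.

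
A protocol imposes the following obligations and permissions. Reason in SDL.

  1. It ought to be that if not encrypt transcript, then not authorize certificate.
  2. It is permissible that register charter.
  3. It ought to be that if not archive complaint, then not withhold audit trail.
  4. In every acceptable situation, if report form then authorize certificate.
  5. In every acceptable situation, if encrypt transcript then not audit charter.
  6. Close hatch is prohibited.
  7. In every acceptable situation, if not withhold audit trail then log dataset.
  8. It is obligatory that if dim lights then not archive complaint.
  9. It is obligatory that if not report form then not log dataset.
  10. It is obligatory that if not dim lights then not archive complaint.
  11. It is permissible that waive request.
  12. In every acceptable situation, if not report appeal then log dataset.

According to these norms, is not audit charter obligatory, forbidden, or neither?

Premises 10 and 8 are O(¬dim_lights → ¬archive_complaint) and O(dim_lights → ¬archive_complaint); every ideal world satisfies ¬dim_lights or dim_lights, so in either case ¬archive_complaint holds — hence O(¬archive_complaint).
Premise 3 is O(¬archive_complaint → ¬withhold_audit_trail); since O(¬archive_complaint), deontic closure gives O(¬withhold_audit_trail).
From O(¬withhold_audit_trail) and premise 7, O(¬withhold_audit_trail → log_dataset), we obtain O(log_dataset).
The contrapositive of premise 9 (O(¬report_form → ¬log_dataset)) is O(log_dataset → report_form), and O(log_dataset) is already established, so O(report_form).
From O(report_form) and premise 4, O(report_form → authorize_certificate), we obtain O(authorize_certificate).
The contrapositive of premise 1 (O(¬encrypt_transcript → ¬authorize_certificate)) is O(authorize_certificate → encrypt_transcript), and O(authorize_certificate) is already established, so O(encrypt_transcript).
Applying K to premise 5 (O(encrypt_transcript → ¬audit_charter)) and O(encrypt_transcript) yields O(¬audit_charter).
Premises 2, 6, 11, 12 do not contribute to this derivation.
Hence ¬audit_charter is obligatory.

Obligatory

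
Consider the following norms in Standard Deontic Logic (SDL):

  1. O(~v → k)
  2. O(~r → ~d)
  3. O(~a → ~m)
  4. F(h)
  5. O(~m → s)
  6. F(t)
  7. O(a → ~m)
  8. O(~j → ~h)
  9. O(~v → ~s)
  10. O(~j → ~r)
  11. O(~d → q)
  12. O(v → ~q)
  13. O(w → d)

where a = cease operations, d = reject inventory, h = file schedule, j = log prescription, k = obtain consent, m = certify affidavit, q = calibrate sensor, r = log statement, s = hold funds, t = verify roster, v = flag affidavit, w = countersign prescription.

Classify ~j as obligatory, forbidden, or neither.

Forbidden

By case analysis on ~a: premise 3 gives O(~a → ~m) and premise 7 gives O(a → ~m), so O(~m) either way.
With premise 5, O(~m → s), the K-axiom yields O(s).
Premise 9, O(~v → ~s), contraposes to O(s → v); with O(s) we get O(v).
From O(v) and premise 12, O(v → ~q), we obtain O(~q).
Premise 11 is O(~d → q); contrapositively O(~q → d). Since O(~q) holds, K gives O(d).
The contrapositive of premise 2 (O(~r → ~d)) is O(d → r), and O(d) is already established, so O(r).
Premise 10, O(~j → ~r), contraposes to O(r → j); with O(r) we get O(j).
Premises 1, 4, 6, 8, 13 do not contribute to this derivation.
Thus O(j), which is F(~j): ~j is forbidden.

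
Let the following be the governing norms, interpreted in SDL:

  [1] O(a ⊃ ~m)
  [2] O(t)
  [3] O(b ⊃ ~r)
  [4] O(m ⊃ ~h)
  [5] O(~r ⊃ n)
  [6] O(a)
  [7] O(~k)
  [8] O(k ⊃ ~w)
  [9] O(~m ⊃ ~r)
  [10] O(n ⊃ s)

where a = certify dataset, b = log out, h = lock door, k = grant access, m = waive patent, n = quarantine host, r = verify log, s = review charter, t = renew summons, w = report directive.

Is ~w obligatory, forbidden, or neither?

Premise 8 is O(k ⊃ ~w), but O(k) is not derivable from the premises, so it does not yield O(~w).
No premise or chain of K-axiom applications forces O(~w), and none forces O(w). So ~w is neither obligatory nor forbidden under these norms.

Neither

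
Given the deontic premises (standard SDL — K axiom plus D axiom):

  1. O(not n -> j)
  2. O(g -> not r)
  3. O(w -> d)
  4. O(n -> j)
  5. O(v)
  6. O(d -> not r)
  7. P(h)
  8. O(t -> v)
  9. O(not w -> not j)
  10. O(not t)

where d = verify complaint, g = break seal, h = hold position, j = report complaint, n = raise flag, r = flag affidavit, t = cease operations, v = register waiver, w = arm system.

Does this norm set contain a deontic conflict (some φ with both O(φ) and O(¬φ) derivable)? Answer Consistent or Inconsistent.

Premise 8 is O(t -> v); even if O(v) held, inferring O(t) would be affirming the consequent — invalid.
So O(t) is not derivable, and the apparent clash with O(not t) does not arise.
A world satisfying every obligation exists (e.g. d=true, g=false, h=false, j=true, n=false, r=false, t=false, v=true, w=true); no atom is both obligatory and forbidden, so the set is consistent.

Consistent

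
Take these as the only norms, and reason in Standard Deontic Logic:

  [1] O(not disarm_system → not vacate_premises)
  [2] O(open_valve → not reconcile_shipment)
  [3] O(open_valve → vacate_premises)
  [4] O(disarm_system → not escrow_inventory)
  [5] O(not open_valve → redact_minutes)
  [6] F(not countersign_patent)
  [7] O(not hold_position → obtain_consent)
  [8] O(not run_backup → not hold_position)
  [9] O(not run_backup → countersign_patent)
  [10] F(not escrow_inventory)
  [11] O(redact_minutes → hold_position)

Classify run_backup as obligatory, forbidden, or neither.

Obligatory

Premise 10 is F(not escrow_inventory), i.e. O(escrow_inventory).
Premise 4, O(disarm_system → not escrow_inventory), contraposes to O(escrow_inventory → not disarm_system); with O(escrow_inventory) we get O(not disarm_system).
Premise 1 is O(not disarm_system → not vacate_premises); since O(not disarm_system), deontic closure gives O(not vacate_premises).
The contrapositive of premise 3 (O(open_valve → vacate_premises)) is O(not vacate_premises → not open_valve), and O(not vacate_premises) is already established, so O(not open_valve).
Applying K to premise 5 (O(not open_valve → redact_minutes)) and O(not open_valve) yields O(redact_minutes).
Premise 11 is O(redact_minutes → hold_position); since O(redact_minutes), deontic closure gives O(hold_position).
The contrapositive of premise 8 (O(not run_backup → not hold_position)) is O(hold_position → run_backup), and O(hold_position) is already established, so O(run_backup).
Premises 2, 6, 7, 9 do not contribute to this derivation.
Hence run_backup is obligatory.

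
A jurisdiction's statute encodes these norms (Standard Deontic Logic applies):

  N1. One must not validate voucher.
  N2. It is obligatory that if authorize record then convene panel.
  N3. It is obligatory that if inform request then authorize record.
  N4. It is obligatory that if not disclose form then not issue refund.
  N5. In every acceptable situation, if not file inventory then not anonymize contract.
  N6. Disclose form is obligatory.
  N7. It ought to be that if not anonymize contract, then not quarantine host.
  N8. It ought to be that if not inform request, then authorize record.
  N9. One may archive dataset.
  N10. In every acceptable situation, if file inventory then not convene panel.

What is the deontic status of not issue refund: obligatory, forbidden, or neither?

Neither

Premise 4 is O(¬disclose_form → ¬issue_refund), but O(¬disclose_form) is not derivable from the premises, so it does not yield O(¬issue_refund).
No premise or chain of K-axiom applications forces O(¬issue_refund), and none forces O(issue_refund). So ¬issue_refund is neither obligatory nor forbidden under these norms.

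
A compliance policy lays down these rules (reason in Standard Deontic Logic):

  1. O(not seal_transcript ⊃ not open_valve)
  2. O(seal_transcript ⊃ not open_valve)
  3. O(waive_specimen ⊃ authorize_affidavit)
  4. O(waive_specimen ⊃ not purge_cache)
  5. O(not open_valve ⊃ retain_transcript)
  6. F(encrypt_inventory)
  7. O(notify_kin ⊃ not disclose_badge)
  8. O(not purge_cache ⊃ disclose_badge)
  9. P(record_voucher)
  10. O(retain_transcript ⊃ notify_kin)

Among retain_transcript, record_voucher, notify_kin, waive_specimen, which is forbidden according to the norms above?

By case analysis on not seal_transcript: premise 1 gives O(not seal_transcript ⊃ not open_valve) and premise 2 gives O(seal_transcript ⊃ not open_valve), so O(not open_valve) either way.
From O(not open_valve) and premise 5, O(not open_valve ⊃ retain_transcript), we obtain O(retain_transcript).
Premise 10 is O(retain_transcript ⊃ notify_kin); since O(retain_transcript), deontic closure gives O(notify_kin).
Applying K to premise 7 (O(notify_kin ⊃ not disclose_badge)) and O(notify_kin) yields O(not disclose_badge).
Premise 8, O(not purge_cache ⊃ disclose_badge), contraposes to O(not disclose_badge ⊃ purge_cache); with O(not disclose_badge) we get O(purge_cache).
Premise 4 is O(waive_specimen ⊃ not purge_cache); contrapositively O(purge_cache ⊃ not waive_specimen). Since O(purge_cache) holds, K gives O(not waive_specimen).
So O(not waive_specimen) holds, i.e. waive_specimen is forbidden. None of the other listed options is forbidden under the premises.

waive_specimen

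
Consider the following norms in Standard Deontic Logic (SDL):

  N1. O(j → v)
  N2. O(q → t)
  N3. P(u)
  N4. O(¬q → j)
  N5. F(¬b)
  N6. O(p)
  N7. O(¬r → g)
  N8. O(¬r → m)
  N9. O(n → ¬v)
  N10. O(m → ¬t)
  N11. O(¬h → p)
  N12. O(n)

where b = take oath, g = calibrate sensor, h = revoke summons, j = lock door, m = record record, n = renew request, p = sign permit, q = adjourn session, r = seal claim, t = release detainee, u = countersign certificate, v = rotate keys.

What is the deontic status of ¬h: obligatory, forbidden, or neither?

Premise 11 is O(¬h → p); even if O(p) held, inferring O(¬h) would be affirming the consequent — invalid.
No premise or chain of K-axiom applications forces O(¬h), and none forces O(h). So ¬h is neither obligatory nor forbidden under these norms.

Neither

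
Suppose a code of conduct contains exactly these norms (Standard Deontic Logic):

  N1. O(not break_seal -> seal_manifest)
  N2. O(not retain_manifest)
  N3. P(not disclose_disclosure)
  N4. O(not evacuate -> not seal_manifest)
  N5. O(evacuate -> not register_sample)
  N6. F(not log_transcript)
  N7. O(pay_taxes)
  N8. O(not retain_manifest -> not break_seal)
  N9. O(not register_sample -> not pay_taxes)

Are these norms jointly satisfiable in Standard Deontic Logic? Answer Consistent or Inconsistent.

From premise 7 we have O(pay_taxes).
Premise 9, O(not register_sample -> not pay_taxes), contraposes to O(pay_taxes -> register_sample); with O(pay_taxes) we get O(register_sample).
Premise 5 is O(evacuate -> not register_sample); contrapositively O(register_sample -> not evacuate). Since O(register_sample) holds, K gives O(not evacuate).
Applying K to premise 4 (O(not evacuate -> not seal_manifest)) and O(not evacuate) yields O(not seal_manifest).
Premise 1 is O(not break_seal -> seal_manifest); contrapositively O(not seal_manifest -> break_seal). Since O(not seal_manifest) holds, K gives O(break_seal).
Premise 8, O(not retain_manifest -> not break_seal), contraposes to O(break_seal -> retain_manifest); with O(break_seal) we get O(retain_manifest).
Yet premise 2 states O(not retain_manifest).
We now have both O(retain_manifest) and O(not retain_manifest) — retain_manifest is simultaneously obligatory and forbidden, violating the D-axiom.

Inconsistent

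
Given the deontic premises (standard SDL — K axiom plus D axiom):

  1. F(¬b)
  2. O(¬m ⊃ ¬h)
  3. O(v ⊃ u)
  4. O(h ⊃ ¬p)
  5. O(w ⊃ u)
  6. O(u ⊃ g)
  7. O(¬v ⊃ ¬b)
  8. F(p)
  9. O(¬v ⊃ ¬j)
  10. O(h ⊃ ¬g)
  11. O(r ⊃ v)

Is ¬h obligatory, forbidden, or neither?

Premise 1 is F(¬b), i.e. O(b).
Premise 7 is O(¬v ⊃ ¬b); contrapositively O(b ⊃ v). Since O(b) holds, K gives O(v).
From O(v) and premise 3, O(v ⊃ u), we obtain O(u).
With premise 6, O(u ⊃ g), the K-axiom yields O(g).
Premise 10, O(h ⊃ ¬g), contraposes to O(g ⊃ ¬h); with O(g) we get O(¬h).
Premises 2, 4, 5, 8, 9, 11 do not contribute to this derivation.
Hence ¬h is obligatory.

Obligatory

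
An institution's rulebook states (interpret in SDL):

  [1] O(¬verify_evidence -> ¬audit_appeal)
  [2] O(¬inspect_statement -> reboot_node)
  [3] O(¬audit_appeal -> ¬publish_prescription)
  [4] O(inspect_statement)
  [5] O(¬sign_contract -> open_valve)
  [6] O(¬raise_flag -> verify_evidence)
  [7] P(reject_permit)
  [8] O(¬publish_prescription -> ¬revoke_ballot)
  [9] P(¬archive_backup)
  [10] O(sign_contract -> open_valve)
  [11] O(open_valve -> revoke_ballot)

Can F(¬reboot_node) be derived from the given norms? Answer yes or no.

Premise 2 is O(¬inspect_statement -> reboot_node), but O(¬inspect_statement) is not derivable from the premises, so it does not yield O(reboot_node).
No other premise forces O(reboot_node). An ideal world satisfying every premise can still have ¬reboot_node true, so F(¬reboot_node) is not derivable.

No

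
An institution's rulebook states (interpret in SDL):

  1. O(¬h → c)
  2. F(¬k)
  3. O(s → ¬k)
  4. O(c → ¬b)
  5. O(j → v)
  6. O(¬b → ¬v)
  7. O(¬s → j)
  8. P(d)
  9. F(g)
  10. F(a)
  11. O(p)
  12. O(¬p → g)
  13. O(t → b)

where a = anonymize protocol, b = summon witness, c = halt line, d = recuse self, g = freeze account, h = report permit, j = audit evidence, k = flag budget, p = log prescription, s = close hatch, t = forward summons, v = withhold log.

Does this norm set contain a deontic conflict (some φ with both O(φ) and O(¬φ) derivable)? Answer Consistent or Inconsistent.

Consistent

Premise 12 is O(¬p → g), but O(¬p) is not derivable from the premises, so it does not yield O(g).
So O(g) is not derivable, and the apparent clash with O(¬g) does not arise.
A world satisfying every obligation exists (e.g. a=false, b=true, c=false, d=false, g=false, h=true, j=true, k=true, p=true, s=false, t=false, v=true); no atom is both obligatory and forbidden, so the set is consistent.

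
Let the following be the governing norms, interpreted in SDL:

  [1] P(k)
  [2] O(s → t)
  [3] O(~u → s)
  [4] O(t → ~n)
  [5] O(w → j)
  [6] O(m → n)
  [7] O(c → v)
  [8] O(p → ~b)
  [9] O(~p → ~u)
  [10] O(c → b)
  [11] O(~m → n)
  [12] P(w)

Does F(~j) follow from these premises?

No

Premise 5 is O(w → j), but O(w) is not derivable from the premises (the permission P(w) asserts only ~O(~w), not O(w)), so it does not yield O(j).
No other premise forces O(j). An ideal world satisfying every premise can still have ~j true, so F(~j) is not derivable.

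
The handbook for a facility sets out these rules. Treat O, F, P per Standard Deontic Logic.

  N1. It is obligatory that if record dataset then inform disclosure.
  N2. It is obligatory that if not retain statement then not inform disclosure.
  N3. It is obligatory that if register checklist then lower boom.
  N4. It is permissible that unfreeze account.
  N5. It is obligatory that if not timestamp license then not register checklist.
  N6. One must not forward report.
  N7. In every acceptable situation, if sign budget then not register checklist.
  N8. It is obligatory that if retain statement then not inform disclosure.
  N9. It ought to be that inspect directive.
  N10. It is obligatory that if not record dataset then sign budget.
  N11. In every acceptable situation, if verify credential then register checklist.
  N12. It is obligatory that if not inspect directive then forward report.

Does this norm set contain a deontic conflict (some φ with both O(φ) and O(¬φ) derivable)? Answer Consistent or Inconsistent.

Premise 12 is O(¬inspect_directive → forward_report), but O(¬inspect_directive) is not derivable from the premises, so it does not yield O(forward_report).
So O(forward_report) is not derivable, and the apparent clash with O(¬forward_report) does not arise.
A world satisfying every obligation exists (e.g. forward_report=false, inform_disclosure=false, inspect_directive=true, lower_boom=false, record_dataset=false, register_checklist=false, retain_statement=false, sign_budget=true, timestamp_license=false, unfreeze_account=false, verify_credential=false); no atom is both obligatory and forbidden, so the set is consistent.

Consistent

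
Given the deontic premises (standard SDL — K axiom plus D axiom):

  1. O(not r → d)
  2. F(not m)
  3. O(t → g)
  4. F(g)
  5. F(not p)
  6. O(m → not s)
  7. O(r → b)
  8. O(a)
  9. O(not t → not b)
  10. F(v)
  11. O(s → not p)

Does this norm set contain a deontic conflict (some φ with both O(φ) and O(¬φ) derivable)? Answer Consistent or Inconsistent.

Consistent

Premise 11 is O(s → not p), but O(s) is not derivable from the premises, so it does not yield O(not p).
So O(not p) is not derivable, and the apparent clash with O(p) does not arise.
A world satisfying every obligation exists (e.g. a=true, b=false, d=true, g=false, m=true, p=true, r=false, s=false, t=false, v=false); no atom is both obligatory and forbidden, so the set is consistent.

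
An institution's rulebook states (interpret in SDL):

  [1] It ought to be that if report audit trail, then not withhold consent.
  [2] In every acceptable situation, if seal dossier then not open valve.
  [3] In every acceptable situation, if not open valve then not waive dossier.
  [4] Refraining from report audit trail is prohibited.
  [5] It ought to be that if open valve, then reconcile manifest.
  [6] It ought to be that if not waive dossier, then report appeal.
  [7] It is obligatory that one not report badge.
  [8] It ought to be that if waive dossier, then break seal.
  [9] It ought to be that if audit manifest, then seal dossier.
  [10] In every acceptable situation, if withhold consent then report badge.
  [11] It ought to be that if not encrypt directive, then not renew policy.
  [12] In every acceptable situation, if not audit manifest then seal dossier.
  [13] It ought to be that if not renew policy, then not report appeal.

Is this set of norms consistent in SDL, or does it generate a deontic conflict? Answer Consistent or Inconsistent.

Premise 10 is O(withhold_consent → report_badge), but O(withhold_consent) is not derivable from the premises, so it does not yield O(report_badge).
So O(report_badge) is not derivable, and the apparent clash with O(¬report_badge) does not arise.
A world satisfying every obligation exists (e.g. audit_manifest=false, break_seal=false, encrypt_directive=true, open_valve=false, reconcile_manifest=false, renew_policy=true, report_appeal=true, report_audit_trail=true, report_badge=false, seal_dossier=true, waive_dossier=false, withhold_consent=false); no atom is both obligatory and forbidden, so the set is consistent.

Consistent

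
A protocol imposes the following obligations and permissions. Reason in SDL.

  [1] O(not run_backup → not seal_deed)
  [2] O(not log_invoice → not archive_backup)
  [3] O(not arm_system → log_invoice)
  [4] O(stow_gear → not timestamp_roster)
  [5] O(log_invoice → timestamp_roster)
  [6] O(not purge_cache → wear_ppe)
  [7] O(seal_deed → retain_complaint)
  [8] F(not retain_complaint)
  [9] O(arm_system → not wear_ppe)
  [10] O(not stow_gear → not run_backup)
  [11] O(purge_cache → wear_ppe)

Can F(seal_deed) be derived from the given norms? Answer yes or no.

Yes

By case analysis on not purge_cache: premise 6 gives O(not purge_cache → wear_ppe) and premise 11 gives O(purge_cache → wear_ppe), so O(wear_ppe) either way.
The contrapositive of premise 9 (O(arm_system → not wear_ppe)) is O(wear_ppe → not arm_system), and O(wear_ppe) is already established, so O(not arm_system).
With premise 3, O(not arm_system → log_invoice), the K-axiom yields O(log_invoice).
With premise 5, O(log_invoice → timestamp_roster), the K-axiom yields O(timestamp_roster).
Premise 4 is O(stow_gear → not timestamp_roster); contrapositively O(timestamp_roster → not stow_gear). Since O(timestamp_roster) holds, K gives O(not stow_gear).
Premise 10 is O(not stow_gear → not run_backup); since O(not stow_gear), deontic closure gives O(not run_backup).
Premise 1 is O(not run_backup → not seal_deed); since O(not run_backup), deontic closure gives O(not seal_deed).
Premises 2, 7, 8 do not contribute to this derivation.
So O(not seal_deed) holds, i.e. F(seal_deed). The claim follows.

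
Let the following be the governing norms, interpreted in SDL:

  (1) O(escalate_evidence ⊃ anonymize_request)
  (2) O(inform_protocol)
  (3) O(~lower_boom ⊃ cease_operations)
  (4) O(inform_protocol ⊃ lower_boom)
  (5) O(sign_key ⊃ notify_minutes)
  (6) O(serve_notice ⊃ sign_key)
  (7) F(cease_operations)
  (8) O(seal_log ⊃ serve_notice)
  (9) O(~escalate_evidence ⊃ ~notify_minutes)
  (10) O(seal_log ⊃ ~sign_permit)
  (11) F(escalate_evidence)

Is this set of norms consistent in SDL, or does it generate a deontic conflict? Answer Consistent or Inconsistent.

Premise 3 is O(~lower_boom ⊃ cease_operations), but O(~lower_boom) is not derivable from the premises, so it does not yield O(cease_operations).
So O(cease_operations) is not derivable, and the apparent clash with O(~cease_operations) does not arise.
A world satisfying every obligation exists (e.g. anonymize_request=false, cease_operations=false, escalate_evidence=false, inform_protocol=true, lower_boom=true, notify_minutes=false, seal_log=false, serve_notice=false, sign_key=false, sign_permit=false); no atom is both obligatory and forbidden, so the set is consistent.

Consistent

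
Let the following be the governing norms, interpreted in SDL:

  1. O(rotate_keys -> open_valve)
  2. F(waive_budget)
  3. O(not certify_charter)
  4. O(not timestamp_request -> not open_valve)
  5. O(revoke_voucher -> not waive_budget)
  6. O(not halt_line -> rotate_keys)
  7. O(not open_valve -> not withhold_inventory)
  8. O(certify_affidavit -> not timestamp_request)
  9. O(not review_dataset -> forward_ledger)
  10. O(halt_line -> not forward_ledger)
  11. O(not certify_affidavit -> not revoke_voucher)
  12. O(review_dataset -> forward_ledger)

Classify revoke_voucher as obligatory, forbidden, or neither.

Premises 12 and 9 cover both cases: O(review_dataset -> forward_ledger) and O(not review_dataset -> forward_ledger). Since review_dataset ∨ not review_dataset is a tautology, O(forward_ledger) follows.
Premise 10, O(halt_line -> not forward_ledger), contraposes to O(forward_ledger -> not halt_line); with O(forward_ledger) we get O(not halt_line).
With premise 6, O(not halt_line -> rotate_keys), the K-axiom yields O(rotate_keys).
From O(rotate_keys) and premise 1, O(rotate_keys -> open_valve), we obtain O(open_valve).
Premise 4, O(not timestamp_request -> not open_valve), contraposes to O(open_valve -> timestamp_request); with O(open_valve) we get O(timestamp_request).
Premise 8, O(certify_affidavit -> not timestamp_request), contraposes to O(timestamp_request -> not certify_affidavit); with O(timestamp_request) we get O(not certify_affidavit).
With premise 11, O(not certify_affidavit -> not revoke_voucher), the K-axiom yields O(not revoke_voucher).
Premises 2, 3, 5, 7 do not contribute to this derivation.
Thus O(not revoke_voucher), which is F(revoke_voucher): revoke_voucher is forbidden.

Forbidden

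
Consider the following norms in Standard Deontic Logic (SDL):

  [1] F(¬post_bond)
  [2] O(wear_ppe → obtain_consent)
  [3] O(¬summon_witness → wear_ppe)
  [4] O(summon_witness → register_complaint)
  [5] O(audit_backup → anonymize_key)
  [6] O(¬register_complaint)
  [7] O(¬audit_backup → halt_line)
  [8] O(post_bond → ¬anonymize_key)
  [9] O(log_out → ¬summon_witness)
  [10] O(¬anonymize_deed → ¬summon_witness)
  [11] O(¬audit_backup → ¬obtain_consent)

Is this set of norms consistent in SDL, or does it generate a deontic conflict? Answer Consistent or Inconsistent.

From premise 6 we have O(¬register_complaint).
Premise 4, O(summon_witness → register_complaint), contraposes to O(¬register_complaint → ¬summon_witness); with O(¬register_complaint) we get O(¬summon_witness).
Premise 3 is O(¬summon_witness → wear_ppe); since O(¬summon_witness), deontic closure gives O(wear_ppe).
With premise 2, O(wear_ppe → obtain_consent), the K-axiom yields O(obtain_consent).
Premise 11 is O(¬audit_backup → ¬obtain_consent); contrapositively O(obtain_consent → audit_backup). Since O(obtain_consent) holds, K gives O(audit_backup).
Applying K to premise 5 (O(audit_backup → anonymize_key)) and O(audit_backup) yields O(anonymize_key).
The contrapositive of premise 8 (O(post_bond → ¬anonymize_key)) is O(anonymize_key → ¬post_bond), and O(anonymize_key) is already established, so O(¬post_bond).
However, F(¬post_bond) at premise 1 amounts to O(post_bond).
We now have both O(¬post_bond) and O(post_bond) — post_bond is simultaneously obligatory and forbidden, violating the D-axiom.

Inconsistent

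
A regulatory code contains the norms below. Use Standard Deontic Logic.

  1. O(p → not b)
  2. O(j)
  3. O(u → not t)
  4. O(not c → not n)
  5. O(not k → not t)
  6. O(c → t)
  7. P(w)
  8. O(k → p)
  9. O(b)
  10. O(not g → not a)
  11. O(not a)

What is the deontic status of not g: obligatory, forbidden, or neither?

Premise 10 is O(not g → not a); even if O(not a) held, inferring O(not g) would be affirming the consequent — invalid.
No premise or chain of K-axiom applications forces O(not g), and none forces O(g). So not g is neither obligatory nor forbidden under these norms.

Neither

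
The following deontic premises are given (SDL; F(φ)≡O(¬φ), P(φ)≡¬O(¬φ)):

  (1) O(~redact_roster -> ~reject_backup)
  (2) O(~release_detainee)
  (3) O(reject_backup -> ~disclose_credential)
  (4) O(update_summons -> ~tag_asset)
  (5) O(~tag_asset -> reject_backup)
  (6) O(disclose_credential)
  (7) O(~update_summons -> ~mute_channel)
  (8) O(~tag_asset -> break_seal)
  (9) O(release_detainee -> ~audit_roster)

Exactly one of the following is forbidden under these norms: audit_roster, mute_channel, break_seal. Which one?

From premise 6 we have O(disclose_credential).
The contrapositive of premise 3 (O(reject_backup -> ~disclose_credential)) is O(disclose_credential -> ~reject_backup), and O(disclose_credential) is already established, so O(~reject_backup).
The contrapositive of premise 5 (O(~tag_asset -> reject_backup)) is O(~reject_backup -> tag_asset), and O(~reject_backup) is already established, so O(tag_asset).
Premise 4, O(update_summons -> ~tag_asset), contraposes to O(tag_asset -> ~update_summons); with O(tag_asset) we get O(~update_summons).
With premise 7, O(~update_summons -> ~mute_channel), the K-axiom yields O(~mute_channel).
So O(~mute_channel) holds, i.e. mute_channel is forbidden. None of the other listed options is forbidden under the premises.

mute_channel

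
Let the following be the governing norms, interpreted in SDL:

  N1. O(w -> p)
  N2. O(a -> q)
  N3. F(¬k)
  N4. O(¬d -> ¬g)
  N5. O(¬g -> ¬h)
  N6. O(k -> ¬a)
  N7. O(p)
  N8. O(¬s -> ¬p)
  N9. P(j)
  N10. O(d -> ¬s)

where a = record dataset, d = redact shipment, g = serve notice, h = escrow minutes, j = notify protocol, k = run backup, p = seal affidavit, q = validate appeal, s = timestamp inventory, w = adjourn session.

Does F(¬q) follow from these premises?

No

Premise 2 is O(a -> q), but O(a) is not derivable from the premises, so it does not yield O(q).
No other premise forces O(q). An ideal world satisfying every premise can still have ¬q true, so F(¬q) is not derivable.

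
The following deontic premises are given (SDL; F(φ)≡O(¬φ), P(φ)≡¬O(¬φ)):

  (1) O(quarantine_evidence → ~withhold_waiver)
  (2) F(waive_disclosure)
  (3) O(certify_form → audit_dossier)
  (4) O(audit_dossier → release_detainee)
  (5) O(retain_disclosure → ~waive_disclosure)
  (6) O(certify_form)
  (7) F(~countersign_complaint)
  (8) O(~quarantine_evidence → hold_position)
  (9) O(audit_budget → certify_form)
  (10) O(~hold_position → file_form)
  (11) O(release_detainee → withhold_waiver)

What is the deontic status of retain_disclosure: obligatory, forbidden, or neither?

Neither

Premise 5 is O(retain_disclosure → ~waive_disclosure); even if O(~waive_disclosure) held, inferring O(retain_disclosure) would be affirming the consequent — invalid.
No premise or chain of K-axiom applications forces O(retain_disclosure), and none forces O(~retain_disclosure). So retain_disclosure is neither obligatory nor forbidden under these norms.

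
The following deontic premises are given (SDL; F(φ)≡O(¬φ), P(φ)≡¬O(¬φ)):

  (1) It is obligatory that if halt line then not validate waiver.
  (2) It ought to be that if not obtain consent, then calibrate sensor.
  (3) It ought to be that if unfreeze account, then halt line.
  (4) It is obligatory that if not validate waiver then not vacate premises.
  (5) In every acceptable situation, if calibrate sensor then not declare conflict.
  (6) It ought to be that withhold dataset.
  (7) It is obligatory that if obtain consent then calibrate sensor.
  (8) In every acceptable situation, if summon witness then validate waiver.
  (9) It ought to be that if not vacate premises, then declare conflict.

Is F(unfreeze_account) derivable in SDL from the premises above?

Yes

Premises 7 and 2 are O(obtain_consent → calibrate_sensor) and O(¬obtain_consent → calibrate_sensor); every ideal world satisfies obtain_consent or ¬obtain_consent, so in either case calibrate_sensor holds — hence O(calibrate_sensor).
Premise 5 is O(calibrate_sensor → ¬declare_conflict); since O(calibrate_sensor), deontic closure gives O(¬declare_conflict).
Premise 9 is O(¬vacate_premises → declare_conflict); contrapositively O(¬declare_conflict → vacate_premises). Since O(¬declare_conflict) holds, K gives O(vacate_premises).
Premise 4 is O(¬validate_waiver → ¬vacate_premises); contrapositively O(vacate_premises → validate_waiver). Since O(vacate_premises) holds, K gives O(validate_waiver).
The contrapositive of premise 1 (O(halt_line → ¬validate_waiver)) is O(validate_waiver → ¬halt_line), and O(validate_waiver) is already established, so O(¬halt_line).
Premise 3 is O(unfreeze_account → halt_line); contrapositively O(¬halt_line → ¬unfreeze_account). Since O(¬halt_line) holds, K gives O(¬unfreeze_account).
Premises 6, 8 do not contribute to this derivation.
So O(¬unfreeze_account) holds, i.e. F(unfreeze_account). The claim follows.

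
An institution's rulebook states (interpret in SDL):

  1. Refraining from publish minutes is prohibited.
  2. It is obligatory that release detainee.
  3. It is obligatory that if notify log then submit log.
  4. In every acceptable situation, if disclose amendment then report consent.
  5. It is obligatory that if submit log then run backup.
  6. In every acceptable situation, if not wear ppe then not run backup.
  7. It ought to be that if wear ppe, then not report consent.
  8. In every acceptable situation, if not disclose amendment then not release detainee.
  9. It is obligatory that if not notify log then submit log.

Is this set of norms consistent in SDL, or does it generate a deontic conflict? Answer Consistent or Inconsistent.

Premises 3 and 9 cover both cases: O(notify_log → submit_log) and O(¬notify_log → submit_log). Since notify_log ∨ ¬notify_log is a tautology, O(submit_log) follows.
From O(submit_log) and premise 5, O(submit_log → run_backup), we obtain O(run_backup).
Premise 6, O(¬wear_ppe → ¬run_backup), contraposes to O(run_backup → wear_ppe); with O(run_backup) we get O(wear_ppe).
From O(wear_ppe) and premise 7, O(wear_ppe → ¬report_consent), we obtain O(¬report_consent).
The contrapositive of premise 4 (O(disclose_amendment → report_consent)) is O(¬report_consent → ¬disclose_amendment), and O(¬report_consent) is already established, so O(¬disclose_amendment).
Applying K to premise 8 (O(¬disclose_amendment → ¬release_detainee)) and O(¬disclose_amendment) yields O(¬release_detainee).
However, premise 2 gives O(release_detainee).
We now have both O(¬release_detainee) and O(release_detainee) — release_detainee is simultaneously obligatory and forbidden, violating the D-axiom.

Inconsistent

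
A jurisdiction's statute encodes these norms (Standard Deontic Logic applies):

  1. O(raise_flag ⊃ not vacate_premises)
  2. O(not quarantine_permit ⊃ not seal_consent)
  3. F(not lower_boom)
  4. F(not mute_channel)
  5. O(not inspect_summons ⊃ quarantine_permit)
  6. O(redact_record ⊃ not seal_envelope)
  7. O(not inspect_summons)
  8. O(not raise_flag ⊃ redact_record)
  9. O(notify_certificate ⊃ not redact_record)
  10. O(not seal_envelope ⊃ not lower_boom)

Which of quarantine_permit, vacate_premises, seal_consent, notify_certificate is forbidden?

F(not lower_boom) at premise 3 means O(lower_boom).
Premise 10 is O(not seal_envelope ⊃ not lower_boom); contrapositively O(lower_boom ⊃ seal_envelope). Since O(lower_boom) holds, K gives O(seal_envelope).
The contrapositive of premise 6 (O(redact_record ⊃ not seal_envelope)) is O(seal_envelope ⊃ not redact_record), and O(seal_envelope) is already established, so O(not redact_record).
Premise 8 is O(not raise_flag ⊃ redact_record); contrapositively O(not redact_record ⊃ raise_flag). Since O(not redact_record) holds, K gives O(raise_flag).
With premise 1, O(raise_flag ⊃ not vacate_premises), the K-axiom yields O(not vacate_premises).
So O(not vacate_premises) holds, i.e. vacate_premises is forbidden. None of the other listed options is forbidden under the premises.

vacate_premises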